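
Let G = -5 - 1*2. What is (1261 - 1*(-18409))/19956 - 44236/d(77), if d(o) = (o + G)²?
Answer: -98298827/12223050 ≈ -8.0421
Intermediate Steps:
G = -7 (G = -5 - 2 = -7)
d(o) = (-7 + o)² (d(o) = (o - 7)² = (-7 + o)²)
(1261 - 1*(-18409))/19956 - 44236/d(77) = (1261 - 1*(-18409))/19956 - 44236/(-7 + 77)² = (1261 + 18409)*(1/19956) - 44236/(70²) = 19670*(1/19956) - 44236/4900 = 9835/9978 - 44236*1/4900 = 9835/9978 - 11059/1225 = -98298827/12223050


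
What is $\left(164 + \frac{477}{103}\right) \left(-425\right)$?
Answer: $- \frac{7381825}{103} \approx -71668.0$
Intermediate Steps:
$\left(164 + \frac{477}{103}\right) \left(-425\right) = \frac{17369}{103} \left(-425\right) = - \frac{7381825}{103}$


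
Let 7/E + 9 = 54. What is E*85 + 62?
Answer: 677/9 ≈ 75.222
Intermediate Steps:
E = 7/45 (E = 7/(-9 + 54) = 7/45 ≈ 0.15556)
E*85 + 62 = (7/45)*85 + 62 = 119/9 + 62 = 677/9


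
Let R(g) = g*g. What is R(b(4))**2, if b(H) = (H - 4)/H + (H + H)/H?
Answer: 16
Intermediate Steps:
b(H) = 2 + (-4 + H)/H (b(H) = (-4 + H)/H + (2*H)/H = (-4 + H)/H + 2 = 2 + (-4 + H)/H)
R(g) = g**2
R(b(4))**2 = ((3 - 4/4)**2)**2 = ((3 - 4*1/4)**2)**2 = ((3 - 1)**2)**2 = (2**2)**2 = 4**2 = 16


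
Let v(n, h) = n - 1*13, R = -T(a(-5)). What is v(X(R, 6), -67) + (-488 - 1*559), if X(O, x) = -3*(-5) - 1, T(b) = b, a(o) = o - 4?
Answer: -1046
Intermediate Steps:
a(o) = -4 + o
R = 9 (R = -(-4 - 5) = -1*(-9) = 9)
X(O, x) = 14 (X(O, x) = 15 - 1 = 14)
v(n, h) = -13 + n (v(n, h) = n - 13 = -13 + n)
v(X(R, 6), -67) + (-488 - 1*559) = (-13 + 14) + (-488 - 1*559) = 1 + (-488 - 559) = 1 - 1047 = -1046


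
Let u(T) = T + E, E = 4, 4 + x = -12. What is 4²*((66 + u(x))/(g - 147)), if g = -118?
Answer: -864/265 ≈ -3.2604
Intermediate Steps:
x = -16 (x = -4 - 12 = -16)
u(T) = 4 + T (u(T) = T + 4 = 4 + T)
4²*((66 + u(x))/(g - 147)) = 4²*((66 + (4 - 16))/(-118 - 147)) = 16*((66 - 12)/(-265)) = 16*(54*(-1/265)) = 16*(-54/265) = -864/265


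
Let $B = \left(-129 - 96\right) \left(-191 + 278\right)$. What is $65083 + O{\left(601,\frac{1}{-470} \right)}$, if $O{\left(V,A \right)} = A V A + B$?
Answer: $\frac{10052717801}{220900} \approx 45508.0$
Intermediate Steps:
$B = -19575$ ($B = \left(-225\right) 87 = -19575$)
$O{\left(V,A \right)} = -19575 + V A^{2}$ ($O{\left(V,A \right)} = A V A - 19575 = V A^{2} - 19575 = -19575 + V A^{2}$)
$65083 + O{\left(601,\frac{1}{-470} \right)} = 65083 - \left(19575 - 601 \left(\frac{1}{-470}\right)^{2}\right) = 65083 - \left(19575 - 601 \left(- \frac{1}{470}\right)^{2}\right) = 65083 + \left(-19575 + 601 \cdot \frac{1}{220900}\right) = 65083 + \left(-19575 + \frac{601}{220900}\right) = 65083 - \frac{4324116899}{220900} = \frac{10052717801}{220900}$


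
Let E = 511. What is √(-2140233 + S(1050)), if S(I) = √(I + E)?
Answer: √(-2140233 + √1561) ≈ 1462.9*I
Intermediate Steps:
S(I) = √(511 + I) (S(I) = √(I + 511) = √(511 + I))
√(-2140233 + S(1050)) = √(-2140233 + √(511 + 1050)) = √(-2140233 + √1561)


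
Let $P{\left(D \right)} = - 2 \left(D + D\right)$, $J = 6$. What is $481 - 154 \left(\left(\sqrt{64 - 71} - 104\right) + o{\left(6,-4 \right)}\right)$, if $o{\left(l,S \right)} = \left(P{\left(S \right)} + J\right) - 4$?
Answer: $13725 - 154 i \sqrt{7} \approx 13725.0 - 407.45 i$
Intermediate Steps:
$P{\left(D \right)} = - 4 D$ ($P{\left(D \right)} = - 2 \cdot 2 D = - 4 D$)
$o{\left(l,S \right)} = 2 - 4 S$ ($o{\left(l,S \right)} = \left(- 4 S + 6\right) - 4 = \left(6 - 4 S\right) - 4 = 2 - 4 S$)
$481 - 154 \left(\left(\sqrt{64 - 71} - 104\right) + o{\left(6,-4 \right)}\right) = 481 - 154 \left(\left(\sqrt{64 - 71} - 104\right) + \left(2 - -16\right)\right) = 481 - 154 \left(\left(\sqrt{-7} - 104\right) + \left(2 + 16\right)\right) = 481 - 154 \left(\left(i \sqrt{7} - 104\right) + 18\right) = 481 - 154 \left(\left(-104 + i \sqrt{7}\right) + 18\right) = 481 - 154 \left(-86 + i \sqrt{7}\right) = 481 + \left(13244 - 154 i \sqrt{7}\right) = 13725 - 154 i \sqrt{7}$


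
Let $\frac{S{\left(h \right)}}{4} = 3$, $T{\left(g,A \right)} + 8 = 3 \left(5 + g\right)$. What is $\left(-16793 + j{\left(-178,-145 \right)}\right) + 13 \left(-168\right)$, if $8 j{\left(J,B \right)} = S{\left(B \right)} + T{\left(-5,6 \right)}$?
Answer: $- \frac{37953}{2} \approx -18977.0$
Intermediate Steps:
$T{\left(g,A \right)} = 7 + 3 g$ ($T{\left(g,A \right)} = -8 + 3 \left(5 + g\right) = -8 + \left(15 + 3 g\right) = 7 + 3 g$)
$S{\left(h \right)} = 12$ ($S{\left(h \right)} = 4 \cdot 3 = 12$)
$j{\left(J,B \right)} = \frac{1}{2}$ ($j{\left(J,B \right)} = \frac{12 + \left(7 + 3 \left(-5\right)\right)}{8} = \frac{12 + \left(7 - 15\right)}{8} = \frac{12 - 8}{8} = \frac{1}{8} \cdot 4 = \frac{1}{2}$)
$\left(-16793 + j{\left(-178,-145 \right)}\right) + 13 \left(-168\right) = \left(-16793 + \frac{1}{2}\right) + 13 \left(-168\right) = - \frac{33585}{2} - 2184 = - \frac{37953}{2}$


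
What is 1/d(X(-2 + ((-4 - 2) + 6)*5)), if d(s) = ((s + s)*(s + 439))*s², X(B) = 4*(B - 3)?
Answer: -1/6704000 ≈ -1.4916e-7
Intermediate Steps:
X(B) = -12 + 4*B (X(B) = 4*(-3 + B) = -12 + 4*B)
d(s) = 2*s³*(439 + s) (d(s) = ((2*s)*(439 + s))*s² = (2*s*(439 + s))*s² = 2*s³*(439 + s))
1/d(X(-2 + ((-4 - 2) + 6)*5)) = 1/(2*(-12 + 4*(-2 + ((-4 - 2) + 6)*5))³*(439 + (-12 + 4*(-2 + ((-4 - 2) + 6)*5)))) = 1/(2*(-12 + 4*(-2 + (-6 + 6)*5))³*(439 + (-12 + 4*(-2 + (-6 + 6)*5)))) = 1/(2*(-12 + 4*(-2 + 0*5))³*(439 + (-12 + 4*(-2 + 0*5)))) = 1/(2*(-12 + 4*(-2 + 0))³*(439 + (-12 + 4*(-2 + 0)))) = 1/(2*(-12 + 4*(-2))³*(439 + (-12 + 4*(-2)))) = 1/(2*(-12 - 8)³*(439 + (-12 - 8))) = 1/(2*(-20)³*(439 - 20)) = 1/(2*(-8000)*419) = 1/(-6704000) = -1/6704000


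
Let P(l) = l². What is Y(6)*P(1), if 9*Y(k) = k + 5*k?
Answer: 4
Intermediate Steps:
Y(k) = 2*k/3 (Y(k) = (k + 5*k)/9 = (6*k)/9 = 2*k/3)
Y(6)*P(1) = ((⅔)*6)*1² = 4*1 = 4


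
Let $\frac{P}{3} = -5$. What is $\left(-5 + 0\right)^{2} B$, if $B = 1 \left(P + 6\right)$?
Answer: $-225$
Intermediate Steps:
$P = -15$ ($P = 3 \left(-5\right) = -15$)
$B = -9$ ($B = 1 \left(-15 + 6\right) = 1 \left(-9\right) = -9$)
$\left(-5 + 0\right)^{2} B = \left(-5 + 0\right)^{2} \left(-9\right) = \left(-5\right)^{2} \left(-9\right) = 25 \left(-9\right) = -225$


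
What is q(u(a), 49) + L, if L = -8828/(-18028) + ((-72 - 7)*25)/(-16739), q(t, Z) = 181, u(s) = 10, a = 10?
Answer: 13700968111/75442673 ≈ 181.61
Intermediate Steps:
L = 45844298/75442673 (L = -8828*(-1/18028) - 79*25*(-1/16739) = 2207/4507 - 1975*(-1/16739) = 2207/4507 + 1975/16739 = 45844298/75442673 ≈ 0.60767)
q(u(a), 49) + L = 181 + 45844298/75442673 = 13700968111/75442673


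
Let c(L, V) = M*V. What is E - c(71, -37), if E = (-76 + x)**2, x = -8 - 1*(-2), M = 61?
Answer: 8981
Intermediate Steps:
x = -6 (x = -8 + 2 = -6)
E = 6724 (E = (-76 - 6)**2 = (-82)**2 = 6724)
c(L, V) = 61*V
E - c(71, -37) = 6724 - 61*(-37) = 6724 - 1*(-2257) = 6724 + 2257 = 8981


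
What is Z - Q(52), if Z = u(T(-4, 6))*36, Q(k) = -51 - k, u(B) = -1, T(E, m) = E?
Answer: 67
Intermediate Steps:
Z = -36 (Z = -1*36 = -36)
Z - Q(52) = -36 - (-51 - 1*52) = -36 - (-51 - 52) = -36 - 1*(-103) = -36 + 103 = 67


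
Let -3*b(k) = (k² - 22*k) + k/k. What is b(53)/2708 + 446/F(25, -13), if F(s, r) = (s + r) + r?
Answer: -302079/677 ≈ -446.20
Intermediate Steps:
b(k) = -⅓ - k²/3 + 22*k/3 (b(k) = -((k² - 22*k) + k/k)/3 = -((k² - 22*k) + 1)/3 = -(1 + k² - 22*k)/3 = -⅓ - k²/3 + 22*k/3)
F(s, r) = s + 2*r (F(s, r) = (r + s) + r = s + 2*r)
b(53)/2708 + 446/F(25, -13) = (-⅓ - ⅓*53² + (22/3)*53)/2708 + 446/(25 + 2*(-13)) = (-⅓ - ⅓*2809 + 1166/3)*(1/2708) + 446/(25 - 26) = (-⅓ - 2809/3 + 1166/3)*(1/2708) + 446/(-1) = -548*1/2708 + 446*(-1) = -137/677 - 446 = -302079/677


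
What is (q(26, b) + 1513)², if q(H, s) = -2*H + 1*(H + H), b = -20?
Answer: 2289169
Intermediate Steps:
q(H, s) = 0 (q(H, s) = -2*H + 1*(2*H) = -2*H + 2*H = 0)
(q(26, b) + 1513)² = (0 + 1513)² = 1513² = 2289169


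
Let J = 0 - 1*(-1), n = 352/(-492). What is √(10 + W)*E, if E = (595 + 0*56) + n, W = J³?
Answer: 73097*√11/123 ≈ 1971.0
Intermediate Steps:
n = -88/123 (n = 352*(-1/492) = -88/123 ≈ -0.71545)
J = 1 (J = 0 + 1 = 1)
W = 1 (W = 1³ = 1)
E = 73097/123 (E = (595 + 0*56) - 88/123 = (595 + 0) - 88/123 = 595 - 88/123 = 73097/123 ≈ 594.28)
√(10 + W)*E = √(10 + 1)*(73097/123) = √11*(73097/123) = 73097*√11/123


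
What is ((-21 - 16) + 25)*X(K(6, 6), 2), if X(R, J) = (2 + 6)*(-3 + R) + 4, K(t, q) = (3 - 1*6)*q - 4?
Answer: 2352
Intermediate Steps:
K(t, q) = -4 - 3*q (K(t, q) = (3 - 6)*q - 4 = -3*q - 4 = -4 - 3*q)
X(R, J) = -20 + 8*R (X(R, J) = 8*(-3 + R) + 4 = (-24 + 8*R) + 4 = -20 + 8*R)
((-21 - 16) + 25)*X(K(6, 6), 2) = ((-21 - 16) + 25)*(-20 + 8*(-4 - 3*6)) = (-37 + 25)*(-20 + 8*(-4 - 18)) = -12*(-20 + 8*(-22)) = -12*(-20 - 176) = -12*(-196) = 2352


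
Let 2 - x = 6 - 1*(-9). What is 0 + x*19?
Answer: -247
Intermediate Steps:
x = -13 (x = 2 - (6 - 1*(-9)) = 2 - (6 + 9) = 2 - 1*15 = 2 - 15 = -13)
0 + x*19 = 0 - 13*19 = 0 - 247 = -247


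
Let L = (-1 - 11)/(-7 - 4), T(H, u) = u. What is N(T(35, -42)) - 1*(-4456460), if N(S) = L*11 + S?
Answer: 4456430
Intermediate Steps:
L = 12/11 (L = -12/(-11) = -12*(-1/11) = 12/11 ≈ 1.0909)
N(S) = 12 + S (N(S) = (12/11)*11 + S = 12 + S)
N(T(35, -42)) - 1*(-4456460) = (12 - 42) - 1*(-4456460) = -30 + 4456460 = 4456430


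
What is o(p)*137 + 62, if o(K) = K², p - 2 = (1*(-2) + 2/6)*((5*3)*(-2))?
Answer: 370510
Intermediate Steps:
p = 52 (p = 2 + (1*(-2) + 2/6)*((5*3)*(-2)) = 2 + (-2 + 2*(⅙))*(15*(-2)) = 2 + (-2 + ⅓)*(-30) = 2 - 5/3*(-30) = 2 + 50 = 52)
o(p)*137 + 62 = 52²*137 + 62 = 2704*137 + 62 = 370448 + 62 = 370510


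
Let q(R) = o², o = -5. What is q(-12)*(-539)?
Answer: -13475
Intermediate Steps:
q(R) = 25 (q(R) = (-5)² = 25)
q(-12)*(-539) = 25*(-539) = -13475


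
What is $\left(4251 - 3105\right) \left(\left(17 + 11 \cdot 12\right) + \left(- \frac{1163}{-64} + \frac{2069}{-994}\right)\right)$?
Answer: $\frac{3008934735}{15904} \approx 1.8919 \cdot 10^{5}$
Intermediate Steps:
$\left(4251 - 3105\right) \left(\left(17 + 11 \cdot 12\right) + \left(- \frac{1163}{-64} + \frac{2069}{-994}\right)\right) = 1146 \left(\left(17 + 132\right) + \left(\left(-1163\right) \left(- \frac{1}{64}\right) + 2069 \left(- \frac{1}{994}\right)\right)\right) = 1146 \left(149 + \left(\frac{1163}{64} - \frac{2069}{994}\right)\right) = 1146 \left(149 + \frac{511803}{31808}\right) = 1146 \cdot \frac{5251195}{31808} = \frac{3008934735}{15904}$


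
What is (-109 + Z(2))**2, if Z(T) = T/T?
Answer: 11664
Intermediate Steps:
Z(T) = 1
(-109 + Z(2))**2 = (-109 + 1)**2 = (-108)**2 = 11664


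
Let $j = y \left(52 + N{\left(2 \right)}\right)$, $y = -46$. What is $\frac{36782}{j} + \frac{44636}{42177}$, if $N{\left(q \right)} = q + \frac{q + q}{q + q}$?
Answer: $- \frac{719212667}{53353905} \approx -13.48$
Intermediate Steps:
$N{\left(q \right)} = 1 + q$ ($N{\left(q \right)} = q + \frac{2 q}{2 q} = q + 2 q \frac{1}{2 q} = q + 1 = 1 + q$)
$j = -2530$ ($j = - 46 \left(52 + \left(1 + 2\right)\right) = - 46 \left(52 + 3\right) = \left(-46\right) 55 = -2530$)
$\frac{36782}{j} + \frac{44636}{42177} = \frac{36782}{-2530} + \frac{44636}{42177} = 36782 \left(- \frac{1}{2530}\right) + 44636 \cdot \frac{1}{42177} = - \frac{18391}{1265} + \frac{44636}{42177} = - \frac{719212667}{53353905}$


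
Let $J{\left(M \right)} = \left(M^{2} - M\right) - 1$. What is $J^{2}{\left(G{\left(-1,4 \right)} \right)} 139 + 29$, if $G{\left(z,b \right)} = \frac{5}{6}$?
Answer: $\frac{271243}{1296} \approx 209.29$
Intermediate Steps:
$G{\left(z,b \right)} = \frac{5}{6}$ ($G{\left(z,b \right)} = 5 \cdot \frac{1}{6} = \frac{5}{6}$)
$J{\left(M \right)} = -1 + M^{2} - M$
$J^{2}{\left(G{\left(-1,4 \right)} \right)} 139 + 29 = \left(-1 + \left(\frac{5}{6}\right)^{2} - \frac{5}{6}\right)^{2} \cdot 139 + 29 = \left(-1 + \frac{25}{36} - \frac{5}{6}\right)^{2} \cdot 139 + 29 = \left(- \frac{41}{36}\right)^{2} \cdot 139 + 29 = \frac{1681}{1296} \cdot 139 + 29 = \frac{233659}{1296} + 29 = \frac{271243}{1296}$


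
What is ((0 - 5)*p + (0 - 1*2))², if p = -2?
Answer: 64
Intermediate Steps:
((0 - 5)*p + (0 - 1*2))² = ((0 - 5)*(-2) + (0 - 1*2))² = (-5*(-2) + (0 - 2))² = (10 - 2)² = 8² = 64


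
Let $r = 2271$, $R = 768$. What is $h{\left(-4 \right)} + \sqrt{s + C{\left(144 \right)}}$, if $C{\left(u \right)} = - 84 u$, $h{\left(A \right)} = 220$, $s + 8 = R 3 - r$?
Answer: $220 + i \sqrt{12071} \approx 220.0 + 109.87 i$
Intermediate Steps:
$s = 25$ ($s = -8 + \left(768 \cdot 3 - 2271\right) = -8 + \left(2304 - 2271\right) = -8 + 33 = 25$)
$h{\left(-4 \right)} + \sqrt{s + C{\left(144 \right)}} = 220 + \sqrt{25 - 12096} = 220 + \sqrt{-12071} = 220 + i \sqrt{12071}$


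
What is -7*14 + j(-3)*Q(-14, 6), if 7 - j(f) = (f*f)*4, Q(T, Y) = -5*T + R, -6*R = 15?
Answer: -4111/2 ≈ -2055.5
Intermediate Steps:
R = -5/2 (R = -⅙*15 = -5/2 ≈ -2.5000)
Q(T, Y) = -5/2 - 5*T (Q(T, Y) = -5*T - 5/2 = -5/2 - 5*T)
j(f) = 7 - 4*f² (j(f) = 7 - f*f*4 = 7 - f²*4 = 7 - 4*f²)
-7*14 + j(-3)*Q(-14, 6) = -7*14 + (7 - 4*(-3)²)*(-5/2 - 5*(-14)) = -98 + (7 - 4*9)*(-5/2 + 70) = -98 + (7 - 36)*(135/2) = -98 - 29*135/2 = -98 - 3915/2 = -4111/2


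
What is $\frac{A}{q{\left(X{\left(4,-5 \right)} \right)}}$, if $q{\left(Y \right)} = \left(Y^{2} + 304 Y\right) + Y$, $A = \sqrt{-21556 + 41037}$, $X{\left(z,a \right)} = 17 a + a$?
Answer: $- \frac{11 \sqrt{161}}{19350} \approx -0.0072131$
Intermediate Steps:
$X{\left(z,a \right)} = 18 a$
$A = 11 \sqrt{161}$ ($A = \sqrt{19481} = 11 \sqrt{161} \approx 139.57$)
$q{\left(Y \right)} = Y^{2} + 305 Y$
$\frac{A}{q{\left(X{\left(4,-5 \right)} \right)}} = \frac{11 \sqrt{161}}{18 \left(-5\right) \left(305 + 18 \left(-5\right)\right)} = \frac{11 \sqrt{161}}{\left(-90\right) \left(305 - 90\right)} = \frac{11 \sqrt{161}}{\left(-90\right) 215} = \frac{11 \sqrt{161}}{-19350} = 11 \sqrt{161} \left(- \frac{1}{19350}\right) = - \frac{11 \sqrt{161}}{19350}$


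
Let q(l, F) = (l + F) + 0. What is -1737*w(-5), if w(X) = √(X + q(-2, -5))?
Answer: -3474*I*√3 ≈ -6017.1*I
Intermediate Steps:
q(l, F) = F + l (q(l, F) = (F + l) + 0 = F + l)
w(X) = √(-7 + X) (w(X) = √(X + (-5 - 2)) = √(X - 7) = √(-7 + X))
-1737*w(-5) = -1737*√(-7 - 5) = -3474*I*√3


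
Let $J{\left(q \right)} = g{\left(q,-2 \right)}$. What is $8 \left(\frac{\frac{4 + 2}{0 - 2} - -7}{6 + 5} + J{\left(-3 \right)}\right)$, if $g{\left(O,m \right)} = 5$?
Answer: $\frac{472}{11} \approx 42.909$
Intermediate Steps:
$J{\left(q \right)} = 5$
$8 \left(\frac{\frac{4 + 2}{0 - 2} - -7}{6 + 5} + J{\left(-3 \right)}\right) = 8 \left(\frac{\frac{4 + 2}{0 - 2} - -7}{6 + 5} + 5\right) = 8 \left(\frac{\frac{6}{-2} + 7}{11} + 5\right) = 8 \left(\left(6 \left(- \frac{1}{2}\right) + 7\right) \frac{1}{11} + 5\right) = 8 \left(\left(-3 + 7\right) \frac{1}{11} + 5\right) = 8 \left(4 \cdot \frac{1}{11} + 5\right) = 8 \left(\frac{4}{11} + 5\right) = 8 \cdot \frac{59}{11} = \frac{472}{11}$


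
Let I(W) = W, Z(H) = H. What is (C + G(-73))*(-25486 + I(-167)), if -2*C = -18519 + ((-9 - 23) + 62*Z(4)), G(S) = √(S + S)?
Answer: -469526859/2 - 25653*I*√146 ≈ -2.3476e+8 - 3.0997e+5*I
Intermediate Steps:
G(S) = √2*√S (G(S) = √(2*S) = √2*√S)
C = 18303/2 (C = -(-18519 + ((-9 - 23) + 62*4))/2 = -(-18519 + (-32 + 248))/2 = -(-18519 + 216)/2 = -½*(-18303) = 18303/2 ≈ 9151.5)
(C + G(-73))*(-25486 + I(-167)) = (18303/2 + √2*√(-73))*(-25486 - 167) = (18303/2 + √2*(I*√73))*(-25653) = (18303/2 + I*√146)*(-25653) = -469526859/2 - 25653*I*√146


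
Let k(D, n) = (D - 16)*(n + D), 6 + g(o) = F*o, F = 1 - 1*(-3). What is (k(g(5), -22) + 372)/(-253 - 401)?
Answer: -194/327 ≈ -0.59327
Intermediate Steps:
F = 4 (F = 1 + 3 = 4)
g(o) = -6 + 4*o
k(D, n) = (-16 + D)*(D + n)
(k(g(5), -22) + 372)/(-253 - 401) = (((-6 + 4*5)² - 16*(-6 + 4*5) - 16*(-22) + (-6 + 4*5)*(-22)) + 372)/(-253 - 401) = (((-6 + 20)² - 16*(-6 + 20) + 352 + (-6 + 20)*(-22)) + 372)/(-654) = ((14² - 16*14 + 352 + 14*(-22)) + 372)*(-1/654) = ((196 - 224 + 352 - 308) + 372)*(-1/654) = (16 + 372)*(-1/654) = 388*(-1/654) = -194/327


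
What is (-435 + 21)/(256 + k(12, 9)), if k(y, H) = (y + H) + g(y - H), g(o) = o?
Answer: -207/140 ≈ -1.4786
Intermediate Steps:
k(y, H) = 2*y (k(y, H) = (y + H) + (y - H) = (H + y) + (y - H) = 2*y)
(-435 + 21)/(256 + k(12, 9)) = (-435 + 21)/(256 + 2*12) = -414/(256 + 24) = -414/280 = -414*1/280 = -207/140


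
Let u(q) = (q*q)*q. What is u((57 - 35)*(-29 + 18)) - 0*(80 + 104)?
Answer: -14172488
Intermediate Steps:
u(q) = q**3 (u(q) = q**2*q = q**3)
u((57 - 35)*(-29 + 18)) - 0*(80 + 104) = ((57 - 35)*(-29 + 18))**3 - 0*(80 + 104) = (22*(-11))**3 - 0*184 = (-242)**3 - 1*0 = -14172488 + 0 = -14172488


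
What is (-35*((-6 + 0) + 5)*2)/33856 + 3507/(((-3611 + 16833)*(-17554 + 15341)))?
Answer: 482371757/247659060704 ≈ 0.0019477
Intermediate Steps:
(-35*((-6 + 0) + 5)*2)/33856 + 3507/(((-3611 + 16833)*(-17554 + 15341))) = (-35*(-6 + 5)*2)*(1/33856) + 3507/((13222*(-2213))) = (-35*(-1)*2)*(1/33856) + 3507/(-29260286) = (35*2)*(1/33856) + 3507*(-1/29260286) = 70*(1/33856) - 3507/29260286 = 35/16928 - 3507/29260286 = 482371757/247659060704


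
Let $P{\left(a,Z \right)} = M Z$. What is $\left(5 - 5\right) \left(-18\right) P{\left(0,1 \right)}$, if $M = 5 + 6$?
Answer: $0$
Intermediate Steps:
$M = 11$
$P{\left(a,Z \right)} = 11 Z$
$\left(5 - 5\right) \left(-18\right) P{\left(0,1 \right)} = \left(5 - 5\right) \left(-18\right) 11 \cdot 1 = 0 \left(-18\right) 11 = 0 \cdot 11 = 0$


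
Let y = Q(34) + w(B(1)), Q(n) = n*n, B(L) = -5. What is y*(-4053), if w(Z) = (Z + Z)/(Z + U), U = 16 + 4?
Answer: -4682566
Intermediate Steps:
U = 20
w(Z) = 2*Z/(20 + Z) (w(Z) = (Z + Z)/(Z + 20) = (2*Z)/(20 + Z) = 2*Z/(20 + Z))
Q(n) = n²
y = 3466/3 (y = 34² + 2*(-5)/(20 - 5) = 1156 + 2*(-5)/15 = 1156 + 2*(-5)*(1/15) = 1156 - ⅔ = 3466/3 ≈ 1155.3)
y*(-4053) = (3466/3)*(-4053) = -4682566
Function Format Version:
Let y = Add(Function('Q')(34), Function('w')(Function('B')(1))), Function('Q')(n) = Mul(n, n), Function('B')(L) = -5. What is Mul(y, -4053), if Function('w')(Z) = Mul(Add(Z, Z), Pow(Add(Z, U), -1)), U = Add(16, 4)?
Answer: -4682566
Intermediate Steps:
U = 20
Function('w')(Z) = Mul(2, Z, Pow(Add(20, Z), -1)) (Function('w')(Z) = Mul(Add(Z, Z), Pow(Add(Z, 20), -1)) = Mul(Mul(2, Z), Pow(Add(20, Z), -1)) = Mul(2, Z, Pow(Add(20, Z), -1)))
Function('Q')(n) = Pow(n, 2)
y = Rational(3466, 3) (y = Add(Pow(34, 2), Mul(2, -5, Pow(Add(20, -5), -1))) = Add(1156, Mul(2, -5, Pow(15, -1))) = Add(1156, Mul(2, -5, Rational(1, 15))) = Add(1156, Rational(-2, 3)) = Rational(3466, 3) ≈ 1155.3)
Mul(y, -4053) = Mul(Rational(3466, 3), -4053) = -4682566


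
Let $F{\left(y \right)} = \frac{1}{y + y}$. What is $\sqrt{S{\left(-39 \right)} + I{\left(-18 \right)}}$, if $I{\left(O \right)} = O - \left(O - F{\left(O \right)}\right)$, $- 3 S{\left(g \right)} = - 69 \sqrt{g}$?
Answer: $\frac{\sqrt{-1 + 828 i \sqrt{39}}}{6} \approx 8.4737 + 8.4753 i$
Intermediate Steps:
$S{\left(g \right)} = 23 \sqrt{g}$ ($S{\left(g \right)} = - \frac{\left(-69\right) \sqrt{g}}{3} = 23 \sqrt{g}$)
$F{\left(y \right)} = \frac{1}{2 y}$
$I{\left(O \right)} = \frac{1}{2 O}$ ($I{\left(O \right)} = O - \left(O - \frac{1}{2 O}\right) = \frac{1}{2 O}$)
$\sqrt{S{\left(-39 \right)} + I{\left(-18 \right)}} = \sqrt{23 \sqrt{-39} + \frac{1}{2 \left(-18\right)}} = \sqrt{23 i \sqrt{39} + \frac{1}{2} \left(- \frac{1}{18}\right)} = \sqrt{23 i \sqrt{39} - \frac{1}{36}} = \sqrt{- \frac{1}{36} + 23 i \sqrt{39}}$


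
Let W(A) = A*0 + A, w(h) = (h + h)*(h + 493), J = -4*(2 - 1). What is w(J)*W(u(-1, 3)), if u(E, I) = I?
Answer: -11736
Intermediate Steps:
J = -4 (J = -4*1 = -4)
w(h) = 2*h*(493 + h) (w(h) = (2*h)*(493 + h) = 2*h*(493 + h))
W(A) = A (W(A) = 0 + A = A)
w(J)*W(u(-1, 3)) = (2*(-4)*(493 - 4))*3 = (2*(-4)*489)*3 = -3912*3 = -11736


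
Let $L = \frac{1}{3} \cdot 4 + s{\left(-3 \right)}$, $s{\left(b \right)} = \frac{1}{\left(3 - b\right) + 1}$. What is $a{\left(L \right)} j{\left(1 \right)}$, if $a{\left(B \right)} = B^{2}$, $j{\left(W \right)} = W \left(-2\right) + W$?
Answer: $- \frac{961}{441} \approx -2.1791$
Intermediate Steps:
$j{\left(W \right)} = - W$ ($j{\left(W \right)} = - 2 W + W = - W$)
$s{\left(b \right)} = \frac{1}{4 - b}$
$L = \frac{31}{21}$ ($L = \frac{1}{3} \cdot 4 - \frac{1}{-4 - 3} = \frac{1}{3} \cdot 4 - \frac{1}{-7} = \frac{4}{3} - - \frac{1}{7} = \frac{4}{3} + \frac{1}{7} = \frac{31}{21} \approx 1.4762$)
$a{\left(L \right)} j{\left(1 \right)} = \left(\frac{31}{21}\right)^{2} \left(\left(-1\right) 1\right) = \frac{961}{441} \left(-1\right) = - \frac{961}{441}$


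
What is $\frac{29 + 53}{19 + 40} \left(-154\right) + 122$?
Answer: $- \frac{5430}{59} \approx -92.034$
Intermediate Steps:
$\frac{29 + 53}{19 + 40} \left(-154\right) + 122 = \frac{82}{59} \left(-154\right) + 122 = - \frac{12628}{59} + 122 = - \frac{5430}{59}$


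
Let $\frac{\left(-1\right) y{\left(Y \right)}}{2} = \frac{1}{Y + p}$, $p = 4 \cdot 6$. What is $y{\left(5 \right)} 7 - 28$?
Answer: $- \frac{826}{29} \approx -28.483$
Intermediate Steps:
$p = 24$
$y{\left(Y \right)} = - \frac{2}{24 + Y}$ ($y{\left(Y \right)} = - \frac{2}{Y + 24} = - \frac{2}{24 + Y}$)
$y{\left(5 \right)} 7 - 28 = - \frac{2}{24 + 5} \cdot 7 - 28 = - \frac{2}{29} \cdot 7 - 28 = \left(-2\right) \frac{1}{29} \cdot 7 - 28 = \left(- \frac{2}{29}\right) 7 - 28 = - \frac{14}{29} - 28 = - \frac{826}{29}$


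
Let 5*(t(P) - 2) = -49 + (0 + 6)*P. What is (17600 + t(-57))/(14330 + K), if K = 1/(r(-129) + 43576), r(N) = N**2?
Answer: 5276153323/4314548055 ≈ 1.2229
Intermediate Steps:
K = 1/60217 (K = 1/((-129)**2 + 43576) = 1/(16641 + 43576) = 1/60217 ≈ 1.6607e-5)
t(P) = -39/5 + 6*P/5 (t(P) = 2 + (-49 + (0 + 6)*P)/5 = 2 + (-49 + 6*P)/5 = 2 + (-49/5 + 6*P/5) = -39/5 + 6*P/5)
(17600 + t(-57))/(14330 + K) = (17600 + (-39/5 + (6/5)*(-57)))/(14330 + 1/60217) = (17600 + (-39/5 - 342/5))/(862909611/60217) = (17600 - 381/5)*(60217/862909611) = (87619/5)*(60217/862909611) = 5276153323/4314548055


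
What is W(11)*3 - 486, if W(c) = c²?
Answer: -123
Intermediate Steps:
W(11)*3 - 486 = 11²*3 - 486 = 121*3 - 486 = 363 - 486 = -123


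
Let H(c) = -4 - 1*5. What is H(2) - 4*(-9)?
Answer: 27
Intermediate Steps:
H(c) = -9 (H(c) = -4 - 5 = -9)
H(2) - 4*(-9) = -9 - 4*(-9) = -9 + 36 = 27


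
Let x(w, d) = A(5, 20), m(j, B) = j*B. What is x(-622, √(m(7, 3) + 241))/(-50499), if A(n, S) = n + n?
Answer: -10/50499 ≈ -0.00019802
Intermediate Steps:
A(n, S) = 2*n
m(j, B) = B*j
x(w, d) = 10 (x(w, d) = 2*5 = 10)
x(-622, √(m(7, 3) + 241))/(-50499) = 10/(-50499) = 10*(-1/50499) = -10/50499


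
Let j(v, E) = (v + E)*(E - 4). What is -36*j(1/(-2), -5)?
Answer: -1782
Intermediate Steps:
j(v, E) = (-4 + E)*(E + v) (j(v, E) = (E + v)*(-4 + E) = (-4 + E)*(E + v))
-36*j(1/(-2), -5) = -36*((-5)² - 4*(-5) - 4/(-2) - 5/(-2)) = -36*(25 + 20 - 4*(-½) - 5*(-½)) = -36*(25 + 20 + 2 + 5/2) = -36*99/2 = -1782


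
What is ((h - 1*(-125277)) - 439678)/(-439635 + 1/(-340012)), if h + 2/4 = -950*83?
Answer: 133710229018/149481175621 ≈ 0.89450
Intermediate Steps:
h = -157701/2 (h = -½ - 950*83 = -½ - 78850 = -157701/2 ≈ -78851.)
((h - 1*(-125277)) - 439678)/(-439635 + 1/(-340012)) = ((-157701/2 - 1*(-125277)) - 439678)/(-439635 + 1/(-340012)) = ((-157701/2 + 125277) - 439678)/(-439635 - 1/340012) = (92853/2 - 439678)/(-149481175621/340012) = -786503/2*(-340012/149481175621) = 133710229018/149481175621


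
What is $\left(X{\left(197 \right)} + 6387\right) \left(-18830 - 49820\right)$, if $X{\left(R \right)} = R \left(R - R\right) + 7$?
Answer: $-438948100$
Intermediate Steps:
$X{\left(R \right)} = 7$ ($X{\left(R \right)} = R 0 + 7 = 0 + 7 = 7$)
$\left(X{\left(197 \right)} + 6387\right) \left(-18830 - 49820\right) = \left(7 + 6387\right) \left(-18830 - 49820\right) = 6394 \left(-68650\right) = -438948100$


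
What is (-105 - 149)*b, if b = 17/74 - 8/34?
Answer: 889/629 ≈ 1.4134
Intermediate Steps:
b = -7/1258 (b = 17*(1/74) - 8*1/34 = 17/74 - 4/17 = -7/1258 ≈ -0.0055644)
(-105 - 149)*b = (-105 - 149)*(-7/1258) = -254*(-7/1258) = 889/629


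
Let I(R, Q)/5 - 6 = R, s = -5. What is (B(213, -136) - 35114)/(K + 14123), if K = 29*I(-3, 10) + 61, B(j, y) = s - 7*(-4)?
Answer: -11697/4873 ≈ -2.4004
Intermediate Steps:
I(R, Q) = 30 + 5*R
B(j, y) = 23 (B(j, y) = -5 - 7*(-4) = -5 + 28 = 23)
K = 496 (K = 29*(30 + 5*(-3)) + 61 = 29*(30 - 15) + 61 = 29*15 + 61 = 435 + 61 = 496)
(B(213, -136) - 35114)/(K + 14123) = (23 - 35114)/(496 + 14123) = -35091/14619 = -35091*1/14619 = -11697/4873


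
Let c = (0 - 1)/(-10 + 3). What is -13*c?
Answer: -13/7 ≈ -1.8571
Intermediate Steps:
c = 1/7 (c = -1/(-7) = -1/7*(-1) = 1/7 ≈ 0.14286)
-13*c = -13*1/7 = -13/7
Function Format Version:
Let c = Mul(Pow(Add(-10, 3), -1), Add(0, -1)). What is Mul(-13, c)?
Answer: Rational(-13, 7) ≈ -1.8571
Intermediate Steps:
c = Rational(1, 7) (c = Mul(Pow(-7, -1), -1) = Mul(Rational(-1, 7), -1) = Rational(1, 7) ≈ 0.14286)
Mul(-13, c) = Mul(-13, Rational(1, 7)) = Rational(-13, 7)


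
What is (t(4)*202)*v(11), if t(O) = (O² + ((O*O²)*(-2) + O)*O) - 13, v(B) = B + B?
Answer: -2190892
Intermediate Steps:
v(B) = 2*B
t(O) = -13 + O² + O*(O - 2*O³) (t(O) = (O² + (O³*(-2) + O)*O) - 13 = (O² + (-2*O³ + O)*O) - 13 = (O² + (O - 2*O³)*O) - 13 = (O² + O*(O - 2*O³)) - 13 = -13 + O² + O*(O - 2*O³))
(t(4)*202)*v(11) = ((-13 - 2*4⁴ + 2*4²)*202)*(2*11) = ((-13 - 2*256 + 2*16)*202)*22 = ((-13 - 512 + 32)*202)*22 = -493*202*22 = -99586*22 = -2190892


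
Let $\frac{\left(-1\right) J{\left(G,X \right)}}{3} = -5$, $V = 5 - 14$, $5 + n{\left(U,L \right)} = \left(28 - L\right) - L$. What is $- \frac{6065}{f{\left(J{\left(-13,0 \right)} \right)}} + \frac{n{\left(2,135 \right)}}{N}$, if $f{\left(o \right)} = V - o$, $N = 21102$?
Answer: $\frac{21329617}{84408} \approx 252.7$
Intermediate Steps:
$n{\left(U,L \right)} = 23 - 2 L$ ($n{\left(U,L \right)} = -5 - \left(-28 + 2 L\right) = 23 - 2 L$)
$V = -9$
$J{\left(G,X \right)} = 15$ ($J{\left(G,X \right)} = \left(-3\right) \left(-5\right) = 15$)
$f{\left(o \right)} = -9 - o$
$- \frac{6065}{f{\left(J{\left(-13,0 \right)} \right)}} + \frac{n{\left(2,135 \right)}}{N} = - \frac{6065}{-9 - 15} + \frac{23 - 270}{21102} = - \frac{6065}{-9 - 15} + \left(23 - 270\right) \frac{1}{21102} = - \frac{6065}{-24} - \frac{247}{21102} = \left(-6065\right) \left(- \frac{1}{24}\right) - \frac{247}{21102} = \frac{6065}{24} - \frac{247}{21102} = \frac{21329617}{84408}$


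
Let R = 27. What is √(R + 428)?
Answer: √455 ≈ 21.331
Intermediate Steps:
√(R + 428) = √(27 + 428) = √455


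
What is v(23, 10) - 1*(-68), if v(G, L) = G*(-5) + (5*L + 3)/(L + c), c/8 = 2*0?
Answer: -417/10 ≈ -41.700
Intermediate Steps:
c = 0 (c = 8*(2*0) = 8*0 = 0)
v(G, L) = -5*G + (3 + 5*L)/L (v(G, L) = G*(-5) + (5*L + 3)/(L + 0) = -5*G + (3 + 5*L)/L)
v(23, 10) - 1*(-68) = (5 - 5*23 + 3/10) - 1*(-68) = (5 - 115 + 3*(1/10)) + 68 = (5 - 115 + 3/10) + 68 = -1097/10 + 68 = -417/10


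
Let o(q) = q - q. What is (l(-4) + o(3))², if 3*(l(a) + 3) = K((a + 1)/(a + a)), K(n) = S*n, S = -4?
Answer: 49/4 ≈ 12.250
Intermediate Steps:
o(q) = 0
K(n) = -4*n
l(a) = -3 - 2*(1 + a)/(3*a) (l(a) = -3 + (-4*(a + 1)/(a + a))/3 = -3 + (-4*(1 + a)/(2*a))/3 = -3 + (-4*(1 + a)*1/(2*a))/3 = -3 + (-2*(1 + a)/a)/3 = -3 - 2*(1 + a)/(3*a))
(l(-4) + o(3))² = ((⅓)*(-2 - 11*(-4))/(-4) + 0)² = ((⅓)*(-¼)*(-2 + 44) + 0)² = ((⅓)*(-¼)*42 + 0)² = (-7/2 + 0)² = (-7/2)² = 49/4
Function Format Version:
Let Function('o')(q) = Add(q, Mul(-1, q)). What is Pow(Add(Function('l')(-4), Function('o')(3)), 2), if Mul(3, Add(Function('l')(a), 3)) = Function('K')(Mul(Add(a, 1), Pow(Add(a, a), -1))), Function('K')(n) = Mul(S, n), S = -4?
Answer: Rational(49, 4) ≈ 12.250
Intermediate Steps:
Function('o')(q) = 0
Function('K')(n) = Mul(-4, n)
Function('l')(a) = Add(-3, Mul(Rational(-2, 3), Pow(a, -1), Add(1, a))) (Function('l')(a) = Add(-3, Mul(Rational(1, 3), Mul(-4, Mul(Add(a, 1), Pow(Add(a, a), -1))))) = Add(-3, Mul(Rational(1, 3), Mul(-4, Mul(Add(1, a), Pow(Mul(2, a), -1))))) = Add(-3, Mul(Rational(1, 3), Mul(-4, Mul(Add(1, a), Mul(Rational(1, 2), Pow(a, -1)))))) = Add(-3, Mul(Rational(1, 3), Mul(-4, Mul(Rational(1, 2), Pow(a, -1), Add(1, a))))) = Add(-3, Mul(Rational(1, 3), Mul(-2, Pow(a, -1), Add(1, a)))) = Add(-3, Mul(Rational(-2, 3), Pow(a, -1), Add(1, a))))
Pow(Add(Function('l')(-4), Function('o')(3)), 2) = Pow(Add(Mul(Rational(1, 3), Pow(-4, -1), Add(-2, Mul(-11, -4))), 0), 2) = Pow(Add(Mul(Rational(1, 3), Rational(-1, 4), Add(-2, 44)), 0), 2) = Pow(Add(Mul(Rational(1, 3), Rational(-1, 4), 42), 0), 2) = Pow(Add(Rational(-7, 2), 0), 2) = Pow(Rational(-7, 2), 2) = Rational(49, 4)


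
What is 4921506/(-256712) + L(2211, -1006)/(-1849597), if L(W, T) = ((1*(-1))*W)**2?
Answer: -5178872368017/237406872532 ≈ -21.814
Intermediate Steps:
L(W, T) = W**2 (L(W, T) = (-W)**2 = W**2)
4921506/(-256712) + L(2211, -1006)/(-1849597) = 4921506/(-256712) + 2211**2/(-1849597) = 4921506*(-1/256712) + 4888521*(-1/1849597) = -2460753/128356 - 4888521/1849597 = -5178872368017/237406872532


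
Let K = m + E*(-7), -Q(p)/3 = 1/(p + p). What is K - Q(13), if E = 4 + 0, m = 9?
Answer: -491/26 ≈ -18.885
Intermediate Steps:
E = 4
Q(p) = -3/(2*p) (Q(p) = -3/(p + p) = -3*1/(2*p) = -3/(2*p))
K = -19 (K = 9 + 4*(-7) = 9 - 28 = -19)
K - Q(13) = -19 - (-3)/(2*13) = -19 - 1*(-3/26) = -19 + 3/26 = -491/26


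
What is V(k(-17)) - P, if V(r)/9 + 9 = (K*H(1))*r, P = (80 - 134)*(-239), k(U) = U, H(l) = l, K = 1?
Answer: -13140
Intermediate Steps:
P = 12906 (P = -54*(-239) = 12906)
V(r) = -81 + 9*r (V(r) = -81 + 9*((1*1)*r) = -81 + 9*(1*r) = -81 + 9*r)
V(k(-17)) - P = (-81 + 9*(-17)) - 1*12906 = (-81 - 153) - 12906 = -234 - 12906 = -13140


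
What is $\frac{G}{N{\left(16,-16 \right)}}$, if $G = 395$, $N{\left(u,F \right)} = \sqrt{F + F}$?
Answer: $- \frac{395 i \sqrt{2}}{8} \approx - 69.827 i$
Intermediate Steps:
$N{\left(u,F \right)} = \sqrt{2} \sqrt{F}$ ($N{\left(u,F \right)} = \sqrt{2 F} = \sqrt{2} \sqrt{F}$)
$\frac{G}{N{\left(16,-16 \right)}} = \frac{395}{\sqrt{2} \sqrt{-16}} = \frac{395}{\sqrt{2} \cdot 4 i} = \frac{395}{4 i \sqrt{2}} = 395 \left(- \frac{i \sqrt{2}}{8}\right) = - \frac{395 i \sqrt{2}}{8}$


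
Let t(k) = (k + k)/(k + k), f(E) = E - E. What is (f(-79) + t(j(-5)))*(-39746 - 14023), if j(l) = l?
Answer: -53769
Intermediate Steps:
f(E) = 0
t(k) = 1 (t(k) = (2*k)/((2*k)) = (2*k)*(1/(2*k)) = 1)
(f(-79) + t(j(-5)))*(-39746 - 14023) = (0 + 1)*(-39746 - 14023) = 1*(-53769) = -53769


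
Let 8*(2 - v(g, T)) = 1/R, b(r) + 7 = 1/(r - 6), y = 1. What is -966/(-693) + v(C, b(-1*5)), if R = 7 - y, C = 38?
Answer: 1781/528 ≈ 3.3731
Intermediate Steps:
R = 6 (R = 7 - 1*1 = 7 - 1 = 6)
b(r) = -7 + 1/(-6 + r) (b(r) = -7 + 1/(r - 6) = -7 + 1/(-6 + r))
v(g, T) = 95/48 (v(g, T) = 2 - ⅛/6 = 2 - ⅛*⅙ = 2 - 1/48 = 95/48)
-966/(-693) + v(C, b(-1*5)) = -966/(-693) + 95/48 = -966*(-1/693) + 95/48 = 46/33 + 95/48 = 1781/528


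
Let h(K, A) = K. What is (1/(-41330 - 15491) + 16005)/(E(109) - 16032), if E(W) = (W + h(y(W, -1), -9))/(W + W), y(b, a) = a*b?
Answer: -113677513/113869284 ≈ -0.99832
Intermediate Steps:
E(W) = 0 (E(W) = (W - W)/(W + W) = 0/((2*W)) = 0*(1/(2*W)) = 0)
(1/(-41330 - 15491) + 16005)/(E(109) - 16032) = (1/(-41330 - 15491) + 16005)/(0 - 16032) = (1/(-56821) + 16005)/(-16032) = (-1/56821 + 16005)*(-1/16032) = (909420104/56821)*(-1/16032) = -113677513/113869284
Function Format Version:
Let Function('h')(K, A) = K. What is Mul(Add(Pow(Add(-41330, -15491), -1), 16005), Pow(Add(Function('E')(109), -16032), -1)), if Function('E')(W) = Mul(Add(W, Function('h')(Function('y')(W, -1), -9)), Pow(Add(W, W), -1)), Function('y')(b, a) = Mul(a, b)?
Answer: Rational(-113677513, 113869284) ≈ -0.99832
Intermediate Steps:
Function('E')(W) = 0 (Function('E')(W) = Mul(Add(W, Mul(-1, W)), Pow(Add(W, W), -1)) = Mul(0, Pow(Mul(2, W), -1)) = Mul(0, Mul(Rational(1, 2), Pow(W, -1))) = 0)
Mul(Add(Pow(Add(-41330, -15491), -1), 16005), Pow(Add(Function('E')(109), -16032), -1)) = Mul(Add(Pow(Add(-41330, -15491), -1), 16005), Pow(Add(0, -16032), -1)) = Mul(Add(Pow(-56821, -1), 16005), Pow(-16032, -1)) = Mul(Add(Rational(-1, 56821), 16005), Rational(-1, 16032)) = Mul(Rational(909420104, 56821), Rational(-1, 16032)) = Rational(-113677513, 113869284)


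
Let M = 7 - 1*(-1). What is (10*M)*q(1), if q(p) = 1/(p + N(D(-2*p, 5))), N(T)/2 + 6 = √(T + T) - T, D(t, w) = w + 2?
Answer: -2000/569 - 160*√14/569 ≈ -4.5671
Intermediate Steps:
D(t, w) = 2 + w
N(T) = -12 - 2*T + 2*√2*√T (N(T) = -12 + 2*(√(T + T) - T) = -12 + 2*(√(2*T) - T) = -12 + 2*(√2*√T - T) = -12 + 2*(-T + √2*√T) = -12 + (-2*T + 2*√2*√T) = -12 - 2*T + 2*√2*√T)
M = 8 (M = 7 + 1 = 8)
q(p) = 1/(-26 + p + 2*√14) (q(p) = 1/(p + (-12 - 2*(2 + 5) + 2*√2*√(2 + 5))) = 1/(p + (-12 - 2*7 + 2*√2*√7)) = 1/(p + (-12 - 14 + 2*√14)) = 1/(p + (-26 + 2*√14)) = 1/(-26 + p + 2*√14))
(10*M)*q(1) = (10*8)/(-26 + 1 + 2*√14) = 80/(-25 + 2*√14)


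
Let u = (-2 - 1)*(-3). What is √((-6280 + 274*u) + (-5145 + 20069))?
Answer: √11110 ≈ 105.40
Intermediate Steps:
u = 9 (u = -3*(-3) = 9)
√((-6280 + 274*u) + (-5145 + 20069)) = √((-6280 + 274*9) + (-5145 + 20069)) = √((-6280 + 2466) + 14924) = √(-3814 + 14924) = √11110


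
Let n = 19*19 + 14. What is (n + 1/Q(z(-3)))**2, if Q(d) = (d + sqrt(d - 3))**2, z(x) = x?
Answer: 4*(-7276781*I + 1266750*sqrt(6))/(9*(-23*I + 4*sqrt(6))) ≈ 1.4064e+5 + 48.992*I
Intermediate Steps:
n = 375 (n = 361 + 14 = 375)
Q(d) = (d + sqrt(-3 + d))**2
(n + 1/Q(z(-3)))**2 = (375 + 1/((-3 + sqrt(-3 - 3))**2))**2 = (375 + 1/((-3 + sqrt(-6))**2))**2 = (375 + 1/((-3 + I*sqrt(6))**2))**2 = (375 + (-3 + I*sqrt(6))**(-2))**2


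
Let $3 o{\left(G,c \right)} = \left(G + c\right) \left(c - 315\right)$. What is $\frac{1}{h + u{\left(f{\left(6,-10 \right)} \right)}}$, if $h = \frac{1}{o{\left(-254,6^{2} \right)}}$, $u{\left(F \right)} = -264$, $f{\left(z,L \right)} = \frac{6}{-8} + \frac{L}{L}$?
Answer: $- \frac{20274}{5352335} \approx -0.0037879$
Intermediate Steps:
$f{\left(z,L \right)} = \frac{1}{4}$ ($f{\left(z,L \right)} = 6 \left(- \frac{1}{8}\right) + 1 = - \frac{3}{4} + 1 = \frac{1}{4}$)
$o{\left(G,c \right)} = \frac{\left(-315 + c\right) \left(G + c\right)}{3}$ ($o{\left(G,c \right)} = \frac{\left(G + c\right) \left(c - 315\right)}{3} = \frac{\left(G + c\right) \left(-315 + c\right)}{3} = \frac{\left(-315 + c\right) \left(G + c\right)}{3}$)
$h = \frac{1}{20274}$ ($h = \frac{1}{\left(-105\right) \left(-254\right) - 105 \cdot 6^{2} + \frac{\left(6^{2}\right)^{2}}{3} + \frac{1}{3} \left(-254\right) 6^{2}} = \frac{1}{26670 - 3780 + \frac{36^{2}}{3} + \frac{1}{3} \left(-254\right) 36} = \frac{1}{26670 - 3780 + \frac{1}{3} \cdot 1296 - 3048} = \frac{1}{26670 - 3780 + 432 - 3048} = \frac{1}{20274} \approx 4.9324 \cdot 10^{-5}$)
$\frac{1}{h + u{\left(f{\left(6,-10 \right)} \right)}} = \frac{1}{\frac{1}{20274} - 264} = \frac{1}{- \frac{5352335}{20274}} = - \frac{20274}{5352335}$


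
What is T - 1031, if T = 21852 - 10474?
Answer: 10347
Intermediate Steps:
T = 11378
T - 1031 = 11378 - 1031 = 10347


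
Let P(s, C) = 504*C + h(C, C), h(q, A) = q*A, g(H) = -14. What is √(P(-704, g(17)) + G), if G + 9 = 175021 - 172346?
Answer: 3*I*√466 ≈ 64.761*I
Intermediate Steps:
G = 2666 (G = -9 + (175021 - 172346) = -9 + 2675 = 2666)
h(q, A) = A*q
P(s, C) = C² + 504*C (P(s, C) = 504*C + C*C = 504*C + C² = C² + 504*C)
√(P(-704, g(17)) + G) = √(-14*(504 - 14) + 2666) = √(-14*490 + 2666) = √(-6860 + 2666) = √(-4194) = 3*I*√466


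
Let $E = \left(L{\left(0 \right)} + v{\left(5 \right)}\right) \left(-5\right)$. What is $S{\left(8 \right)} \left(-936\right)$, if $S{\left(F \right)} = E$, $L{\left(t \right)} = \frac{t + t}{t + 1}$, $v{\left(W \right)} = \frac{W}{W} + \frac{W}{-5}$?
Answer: $0$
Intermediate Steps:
$v{\left(W \right)} = 1 - \frac{W}{5}$ ($v{\left(W \right)} = 1 + W \left(- \frac{1}{5}\right) = 1 - \frac{W}{5}$)
$L{\left(t \right)} = \frac{2 t}{1 + t}$
$E = 0$ ($E = \left(2 \cdot 0 \frac{1}{1 + 0} + \left(1 - 1\right)\right) \left(-5\right) = \left(2 \cdot 0 \cdot 1^{-1} + \left(1 - 1\right)\right) \left(-5\right) = \left(2 \cdot 0 \cdot 1 + 0\right) \left(-5\right) = \left(0 + 0\right) \left(-5\right) = 0 \left(-5\right) = 0$)
$S{\left(F \right)} = 0$
$S{\left(8 \right)} \left(-936\right) = 0 \left(-936\right) = 0$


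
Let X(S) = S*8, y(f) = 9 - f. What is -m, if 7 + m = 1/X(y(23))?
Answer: 785/112 ≈ 7.0089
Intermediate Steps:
X(S) = 8*S
m = -785/112 (m = -7 + 1/(8*(9 - 1*23)) = -7 + 1/(8*(9 - 23)) = -7 + 1/(8*(-14)) = -7 + 1/(-112) = -7 - 1/112 = -785/112 ≈ -7.0089)
-m = -1*(-785/112) = 785/112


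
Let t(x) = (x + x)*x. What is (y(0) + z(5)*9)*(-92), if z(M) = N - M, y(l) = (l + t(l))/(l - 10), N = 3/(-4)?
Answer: 4761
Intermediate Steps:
N = -3/4 (N = 3*(-1/4) = -3/4 ≈ -0.75000)
t(x) = 2*x**2 (t(x) = (2*x)*x = 2*x**2)
y(l) = (l + 2*l**2)/(-10 + l) (y(l) = (l + 2*l**2)/(l - 10) = (l + 2*l**2)/(-10 + l))
z(M) = -3/4 - M
(y(0) + z(5)*9)*(-92) = (0*(1 + 2*0)/(-10 + 0) + (-3/4 - 1*5)*9)*(-92) = (0*(1 + 0)/(-10) + (-3/4 - 5)*9)*(-92) = (0*(-1/10)*1 - 23/4*9)*(-92) = (0 - 207/4)*(-92) = -207/4*(-92) = 4761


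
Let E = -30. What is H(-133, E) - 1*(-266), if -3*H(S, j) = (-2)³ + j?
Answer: 836/3 ≈ 278.67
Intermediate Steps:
H(S, j) = 8/3 - j/3 (H(S, j) = -((-2)³ + j)/3 = -(-8 + j)/3 = 8/3 - j/3)
H(-133, E) - 1*(-266) = (8/3 - ⅓*(-30)) - 1*(-266) = (8/3 + 10) + 266 = 38/3 + 266 = 836/3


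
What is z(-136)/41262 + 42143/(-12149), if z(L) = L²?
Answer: -757098281/250646019 ≈ -3.0206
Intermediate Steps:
z(-136)/41262 + 42143/(-12149) = (-136)²/41262 + 42143/(-12149) = 18496*(1/41262) + 42143*(-1/12149) = 9248/20631 - 42143/12149 = -757098281/250646019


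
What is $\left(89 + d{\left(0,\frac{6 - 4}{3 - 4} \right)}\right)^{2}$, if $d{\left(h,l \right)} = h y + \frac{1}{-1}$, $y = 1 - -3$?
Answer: $7744$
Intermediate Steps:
$y = 4$ ($y = 1 + 3 = 4$)
$d{\left(h,l \right)} = -1 + 4 h$ ($d{\left(h,l \right)} = h 4 + \frac{1}{-1} = 4 h - 1 = -1 + 4 h$)
$\left(89 + d{\left(0,\frac{6 - 4}{3 - 4} \right)}\right)^{2} = \left(89 + \left(-1 + 4 \cdot 0\right)\right)^{2} = \left(89 + \left(-1 + 0\right)\right)^{2} = \left(89 - 1\right)^{2} = 88^{2} = 7744$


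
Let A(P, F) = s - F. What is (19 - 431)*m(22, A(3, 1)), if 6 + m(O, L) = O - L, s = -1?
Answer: -7416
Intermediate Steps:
A(P, F) = -1 - F
m(O, L) = -6 + O - L (m(O, L) = -6 + (O - L) = -6 + O - L)
(19 - 431)*m(22, A(3, 1)) = (19 - 431)*(-6 + 22 - (-1 - 1*1)) = -412*(-6 + 22 - (-1 - 1)) = -412*(-6 + 22 - 1*(-2)) = -412*(-6 + 22 + 2) = -412*18 = -7416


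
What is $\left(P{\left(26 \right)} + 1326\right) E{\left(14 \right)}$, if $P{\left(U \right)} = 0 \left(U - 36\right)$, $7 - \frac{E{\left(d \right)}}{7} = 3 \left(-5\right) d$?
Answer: $2014194$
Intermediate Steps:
$E{\left(d \right)} = 49 + 105 d$ ($E{\left(d \right)} = 49 - 7 \cdot 3 \left(-5\right) d = 49 - 7 \left(- 15 d\right) = 49 + 105 d$)
$P{\left(U \right)} = 0$ ($P{\left(U \right)} = 0 \left(-36 + U\right) = 0$)
$\left(P{\left(26 \right)} + 1326\right) E{\left(14 \right)} = \left(0 + 1326\right) \left(49 + 105 \cdot 14\right) = 1326 \left(49 + 1470\right) = 1326 \cdot 1519 = 2014194$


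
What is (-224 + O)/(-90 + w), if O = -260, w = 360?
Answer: -242/135 ≈ -1.7926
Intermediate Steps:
(-224 + O)/(-90 + w) = (-224 - 260)/(-90 + 360) = -484/270 = -484*1/270 = -242/135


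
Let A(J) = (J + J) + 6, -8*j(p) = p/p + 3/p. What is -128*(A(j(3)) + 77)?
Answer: -10560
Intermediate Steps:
j(p) = -⅛ - 3/(8*p) (j(p) = -(p/p + 3/p)/8 = -(1 + 3/p)/8 = -⅛ - 3/(8*p))
A(J) = 6 + 2*J (A(J) = 2*J + 6 = 6 + 2*J)
-128*(A(j(3)) + 77) = -128*((6 + 2*((⅛)*(-3 - 1*3)/3)) + 77) = -128*((6 + 2*((⅛)*(⅓)*(-3 - 3))) + 77) = -128*((6 + 2*((⅛)*(⅓)*(-6))) + 77) = -128*((6 + 2*(-¼)) + 77) = -128*((6 - ½) + 77) = -128*(11/2 + 77) = -128*165/2 = -10560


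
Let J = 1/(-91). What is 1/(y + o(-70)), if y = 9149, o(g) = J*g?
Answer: 13/118947 ≈ 0.00010929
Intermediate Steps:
J = -1/91 ≈ -0.010989
o(g) = -g/91
1/(y + o(-70)) = 1/(9149 - 1/91*(-70)) = 1/(9149 + 10/13) = 1/(118947/13) = 13/118947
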